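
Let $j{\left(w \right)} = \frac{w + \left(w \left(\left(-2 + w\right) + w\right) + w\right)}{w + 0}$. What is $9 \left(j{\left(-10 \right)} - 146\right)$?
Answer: $-1494$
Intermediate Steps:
$j{\left(w \right)} = \frac{2 w + w \left(-2 + 2 w\right)}{w}$ ($j{\left(w \right)} = \frac{w + \left(w \left(-2 + 2 w\right) + w\right)}{w} = \frac{w + \left(w + w \left(-2 + 2 w\right)\right)}{w} = \frac{2 w + w \left(-2 + 2 w\right)}{w}$)
$9 \left(j{\left(-10 \right)} - 146\right) = 9 \left(2 \left(-10\right) - 146\right) = 9 \left(-20 - 146\right) = 9 \left(-166\right) = -1494$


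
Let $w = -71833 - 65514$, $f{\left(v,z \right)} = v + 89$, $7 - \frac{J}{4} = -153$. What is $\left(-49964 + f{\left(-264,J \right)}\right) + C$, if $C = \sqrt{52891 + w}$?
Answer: $-50139 + 6 i \sqrt{2346} \approx -50139.0 + 290.61 i$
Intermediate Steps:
$J = 640$ ($J = 28 - -612 = 28 + 612 = 640$)
$f{\left(v,z \right)} = 89 + v$
$w = -137347$ ($w = -71833 - 65514 = -137347$)
$C = 6 i \sqrt{2346}$ ($C = \sqrt{52891 - 137347} = \sqrt{-84456} = 6 i \sqrt{2346} \approx 290.61 i$)
$\left(-49964 + f{\left(-264,J \right)}\right) + C = \left(-49964 + \left(89 - 264\right)\right) + 6 i \sqrt{2346} = \left(-49964 - 175\right) + 6 i \sqrt{2346} = -50139 + 6 i \sqrt{2346}$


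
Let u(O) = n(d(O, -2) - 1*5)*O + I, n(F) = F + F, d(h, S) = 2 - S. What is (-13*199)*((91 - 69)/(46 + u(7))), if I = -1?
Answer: -56914/31 ≈ -1835.9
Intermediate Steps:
n(F) = 2*F
u(O) = -1 - 2*O (u(O) = (2*((2 - 1*(-2)) - 1*5))*O - 1 = (2*((2 + 2) - 5))*O - 1 = (2*(4 - 5))*O - 1 = (2*(-1))*O - 1 = -2*O - 1 = -1 - 2*O)
(-13*199)*((91 - 69)/(46 + u(7))) = (-13*199)*((91 - 69)/(46 + (-1 - 2*7))) = -56914/(46 + (-1 - 14)) = -56914/(46 - 15) = -56914/31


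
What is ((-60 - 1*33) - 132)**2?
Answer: 50625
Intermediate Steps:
((-60 - 1*33) - 132)**2 = ((-60 - 33) - 132)**2 = (-93 - 132)**2 = (-225)**2 = 50625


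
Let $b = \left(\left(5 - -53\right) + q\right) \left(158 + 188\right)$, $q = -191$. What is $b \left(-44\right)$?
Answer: $2024792$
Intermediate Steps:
$b = -46018$ ($b = \left(\left(5 - -53\right) - 191\right) \left(158 + 188\right) = \left(\left(5 + 53\right) - 191\right) 346 = \left(58 - 191\right) 346 = \left(-133\right) 346 = -46018$)
$b \left(-44\right) = \left(-46018\right) \left(-44\right) = 2024792$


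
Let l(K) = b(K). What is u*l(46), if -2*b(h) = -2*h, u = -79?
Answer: -3634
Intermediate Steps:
b(h) = h (b(h) = -(-1)*h = h)
l(K) = K
u*l(46) = -79*46 = -3634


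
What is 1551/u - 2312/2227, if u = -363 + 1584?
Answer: 1125/4847 ≈ 0.23210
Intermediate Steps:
u = 1221
1551/u - 2312/2227 = 1551/1221 - 2312/2227 = 1551*(1/1221) - 2312*1/2227 = 47/37 - 136/131 = 1125/4847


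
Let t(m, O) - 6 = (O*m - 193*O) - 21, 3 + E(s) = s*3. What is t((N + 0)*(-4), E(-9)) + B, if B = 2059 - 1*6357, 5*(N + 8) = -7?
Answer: 349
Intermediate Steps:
N = -47/5 (N = -8 + (⅕)*(-7) = -8 - 7/5 = -47/5 ≈ -9.4000)
E(s) = -3 + 3*s (E(s) = -3 + s*3 = -3 + 3*s)
t(m, O) = -15 - 193*O + O*m (t(m, O) = 6 + ((O*m - 193*O) - 21) = 6 + ((-193*O + O*m) - 21) = 6 + (-21 - 193*O + O*m) = -15 - 193*O + O*m)
B = -4298 (B = 2059 - 6357 = -4298)
t((N + 0)*(-4), E(-9)) + B = (-15 - 193*(-3 + 3*(-9)) + (-3 + 3*(-9))*((-47/5 + 0)*(-4))) - 4298 = (-15 - 193*(-3 - 27) + (-3 - 27)*(-47/5*(-4))) - 4298 = (-15 - 193*(-30) - 30*188/5) - 4298 = (-15 + 5790 - 1128) - 4298 = 4647 - 4298 = 349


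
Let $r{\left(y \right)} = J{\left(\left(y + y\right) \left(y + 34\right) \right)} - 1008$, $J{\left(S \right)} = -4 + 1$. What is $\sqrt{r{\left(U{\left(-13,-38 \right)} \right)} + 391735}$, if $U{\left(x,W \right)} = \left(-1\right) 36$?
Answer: $2 \sqrt{97681} \approx 625.08$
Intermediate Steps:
$U{\left(x,W \right)} = -36$
$J{\left(S \right)} = -3$
$r{\left(y \right)} = -1011$ ($r{\left(y \right)} = -3 - 1008 = -1011$)
$\sqrt{r{\left(U{\left(-13,-38 \right)} \right)} + 391735} = \sqrt{-1011 + 391735} = \sqrt{390724} = 2 \sqrt{97681}$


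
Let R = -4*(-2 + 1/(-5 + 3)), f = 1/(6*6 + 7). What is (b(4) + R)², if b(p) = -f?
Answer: 184041/1849 ≈ 99.535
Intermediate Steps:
f = 1/43 (f = 1/(36 + 7) = 1/43 ≈ 0.023256)
R = 10 (R = -4*(-2 + 1/(-2)) = -4*(-2 - ½) = -4*(-5/2) = 10)
b(p) = -1/43 (b(p) = -1*1/43 = -1/43)
(b(4) + R)² = (-1/43 + 10)² = (429/43)² = 184041/1849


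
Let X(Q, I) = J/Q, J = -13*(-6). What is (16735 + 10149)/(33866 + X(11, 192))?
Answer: 73931/93151 ≈ 0.79367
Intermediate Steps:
J = 78
X(Q, I) = 78/Q
(16735 + 10149)/(33866 + X(11, 192)) = (16735 + 10149)/(33866 + 78/11) = 26884/(33866 + 78*(1/11)) = 26884/(33866 + 78/11) = 26884/(372604/11) = 26884*(11/372604) = 73931/93151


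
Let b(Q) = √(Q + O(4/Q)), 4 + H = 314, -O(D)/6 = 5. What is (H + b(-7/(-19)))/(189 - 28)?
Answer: 310/161 + I*√10697/3059 ≈ 1.9255 + 0.03381*I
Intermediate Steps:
O(D) = -30 (O(D) = -6*5 = -30)
H = 310 (H = -4 + 314 = 310)
b(Q) = √(-30 + Q) (b(Q) = √(Q - 30) = √(-30 + Q))
(H + b(-7/(-19)))/(189 - 28) = (310 + √(-30 - 7/(-19)))/(189 - 28) = (310 + √(-30 - 7*(-1/19)))/161 = (310 + √(-30 + 7/19))*(1/161) = (310 + √(-563/19))*(1/161) = (310 + I*√10697/19)*(1/161) = 310/161 + I*√10697/3059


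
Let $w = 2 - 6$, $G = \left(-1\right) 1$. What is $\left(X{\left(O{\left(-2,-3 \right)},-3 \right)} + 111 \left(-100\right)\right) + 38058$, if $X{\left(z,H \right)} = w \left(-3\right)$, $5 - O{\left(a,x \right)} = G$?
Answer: $26970$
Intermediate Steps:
$G = -1$
$O{\left(a,x \right)} = 6$ ($O{\left(a,x \right)} = 5 - -1 = 5 + 1 = 6$)
$w = -4$ ($w = 2 - 6 = -4$)
$X{\left(z,H \right)} = 12$ ($X{\left(z,H \right)} = \left(-4\right) \left(-3\right) = 12$)
$\left(X{\left(O{\left(-2,-3 \right)},-3 \right)} + 111 \left(-100\right)\right) + 38058 = \left(12 + 111 \left(-100\right)\right) + 38058 = \left(12 - 11100\right) + 38058 = -11088 + 38058 = 26970$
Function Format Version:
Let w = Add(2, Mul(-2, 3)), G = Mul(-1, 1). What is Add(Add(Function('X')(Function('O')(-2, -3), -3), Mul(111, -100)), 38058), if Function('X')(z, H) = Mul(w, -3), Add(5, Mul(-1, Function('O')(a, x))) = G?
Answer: 26970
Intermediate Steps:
G = -1
Function('O')(a, x) = 6 (Function('O')(a, x) = Add(5, Mul(-1, -1)) = Add(5, 1) = 6)
w = -4 (w = Add(2, -6) = -4)
Function('X')(z, H) = 12 (Function('X')(z, H) = Mul(-4, -3) = 12)
Add(Add(Function('X')(Function('O')(-2, -3), -3), Mul(111, -100)), 38058) = Add(Add(12, Mul(111, -100)), 38058) = Add(Add(12, -11100), 38058) = Add(-11088, 38058) = 26970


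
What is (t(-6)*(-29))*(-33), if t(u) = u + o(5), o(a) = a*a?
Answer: 18183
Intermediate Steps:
o(a) = a²
t(u) = 25 + u (t(u) = u + 5² = u + 25 = 25 + u)
(t(-6)*(-29))*(-33) = ((25 - 6)*(-29))*(-33) = (19*(-29))*(-33) = -551*(-33) = 18183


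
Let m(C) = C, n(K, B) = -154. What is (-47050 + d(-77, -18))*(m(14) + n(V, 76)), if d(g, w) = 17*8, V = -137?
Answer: 6567960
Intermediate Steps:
d(g, w) = 136
(-47050 + d(-77, -18))*(m(14) + n(V, 76)) = (-47050 + 136)*(14 - 154) = -46914*(-140) = 6567960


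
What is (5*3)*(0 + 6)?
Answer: 90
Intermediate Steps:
(5*3)*(0 + 6) = 15*6 = 90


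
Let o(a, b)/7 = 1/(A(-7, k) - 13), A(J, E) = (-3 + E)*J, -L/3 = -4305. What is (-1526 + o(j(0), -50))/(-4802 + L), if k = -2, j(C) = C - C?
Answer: -4795/25498 ≈ -0.18805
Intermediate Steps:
j(C) = 0
L = 12915 (L = -3*(-4305) = 12915)
A(J, E) = J*(-3 + E)
o(a, b) = 7/22 (o(a, b) = 7/(-7*(-3 - 2) - 13) = 7/(-7*(-5) - 13) = 7/(35 - 13) = 7/22)
(-1526 + o(j(0), -50))/(-4802 + L) = (-1526 + 7/22)/(-4802 + 12915) = -33565/22/8113 = -33565/22*1/8113 = -4795/25498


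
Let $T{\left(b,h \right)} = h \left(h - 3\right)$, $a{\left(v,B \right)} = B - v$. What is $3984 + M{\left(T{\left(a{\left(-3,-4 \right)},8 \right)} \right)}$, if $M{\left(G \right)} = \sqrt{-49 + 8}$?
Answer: $3984 + i \sqrt{41} \approx 3984.0 + 6.4031 i$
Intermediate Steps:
$T{\left(b,h \right)} = h \left(-3 + h\right)$
$M{\left(G \right)} = i \sqrt{41}$ ($M{\left(G \right)} = \sqrt{-41} = i \sqrt{41}$)
$3984 + M{\left(T{\left(a{\left(-3,-4 \right)},8 \right)} \right)} = 3984 + i \sqrt{41}$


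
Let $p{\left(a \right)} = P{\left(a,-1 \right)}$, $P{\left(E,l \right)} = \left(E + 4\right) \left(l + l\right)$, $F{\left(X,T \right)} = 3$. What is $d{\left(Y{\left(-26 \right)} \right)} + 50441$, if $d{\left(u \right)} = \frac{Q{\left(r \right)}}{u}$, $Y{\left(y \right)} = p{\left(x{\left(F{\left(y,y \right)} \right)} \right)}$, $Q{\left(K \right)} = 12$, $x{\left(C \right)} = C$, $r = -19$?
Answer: $\frac{353081}{7} \approx 50440.0$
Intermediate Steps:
$P{\left(E,l \right)} = 2 l \left(4 + E\right)$ ($P{\left(E,l \right)} = \left(4 + E\right) 2 l = 2 l \left(4 + E\right)$)
$p{\left(a \right)} = -8 - 2 a$ ($p{\left(a \right)} = 2 \left(-1\right) \left(4 + a\right) = -8 - 2 a$)
$Y{\left(y \right)} = -14$ ($Y{\left(y \right)} = -8 - 6 = -14$)
$d{\left(u \right)} = \frac{12}{u}$
$d{\left(Y{\left(-26 \right)} \right)} + 50441 = \frac{12}{-14} + 50441 = 12 \left(- \frac{1}{14}\right) + 50441 = - \frac{6}{7} + 50441 = \frac{353081}{7}$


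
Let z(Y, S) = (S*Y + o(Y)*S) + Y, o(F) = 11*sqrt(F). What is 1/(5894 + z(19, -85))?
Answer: 4298/1862529 + 935*sqrt(19)/1862529 ≈ 0.0044958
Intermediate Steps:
z(Y, S) = Y + S*Y + 11*S*sqrt(Y) (z(Y, S) = (S*Y + (11*sqrt(Y))*S) + Y = (S*Y + 11*S*sqrt(Y)) + Y = Y + S*Y + 11*S*sqrt(Y))
1/(5894 + z(19, -85)) = 1/(5894 + (19 - 85*19 + 11*(-85)*sqrt(19))) = 1/(5894 + (19 - 1615 - 935*sqrt(19))) = 1/(5894 + (-1596 - 935*sqrt(19))) = 1/(4298 - 935*sqrt(19))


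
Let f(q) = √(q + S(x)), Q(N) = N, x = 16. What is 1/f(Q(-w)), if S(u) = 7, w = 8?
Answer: -I ≈ -1.0*I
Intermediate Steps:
f(q) = √(7 + q) (f(q) = √(q + 7) = √(7 + q))
1/f(Q(-w)) = 1/(√(7 - 1*8)) = 1/(√(7 - 8)) = 1/(√(-1)) = 1/I = -I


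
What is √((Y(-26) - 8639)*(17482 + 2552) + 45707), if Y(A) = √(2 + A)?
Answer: √(-173028019 + 40068*I*√6) ≈ 3.73 + 13154.0*I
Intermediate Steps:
√((Y(-26) - 8639)*(17482 + 2552) + 45707) = √((√(2 - 26) - 8639)*(17482 + 2552) + 45707) = √((√(-24) - 8639)*20034 + 45707) = √((2*I*√6 - 8639)*20034 + 45707) = √((-8639 + 2*I*√6)*20034 + 45707) = √((-173073726 + 40068*I*√6) + 45707) = √(-173028019 + 40068*I*√6)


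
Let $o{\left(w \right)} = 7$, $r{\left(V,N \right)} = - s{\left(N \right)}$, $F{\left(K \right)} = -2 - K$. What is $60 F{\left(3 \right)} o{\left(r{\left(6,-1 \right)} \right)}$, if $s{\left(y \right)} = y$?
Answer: $-2100$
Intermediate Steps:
$r{\left(V,N \right)} = - N$
$60 F{\left(3 \right)} o{\left(r{\left(6,-1 \right)} \right)} = 60 \left(-2 - 3\right) 7 = 60 \left(-5\right) 7 = \left(-300\right) 7 = -2100$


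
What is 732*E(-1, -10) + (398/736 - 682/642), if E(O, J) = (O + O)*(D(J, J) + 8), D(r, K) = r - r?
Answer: -1383576745/118128 ≈ -11713.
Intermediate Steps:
D(r, K) = 0
E(O, J) = 16*O (E(O, J) = (O + O)*(0 + 8) = (2*O)*8 = 16*O)
732*E(-1, -10) + (398/736 - 682/642) = 732*(16*(-1)) + (398/736 - 682/642) = 732*(-16) + (398*(1/736) - 682*1/642) = -11712 + (199/368 - 341/321) = -11712 - 61609/118128 = -1383576745/118128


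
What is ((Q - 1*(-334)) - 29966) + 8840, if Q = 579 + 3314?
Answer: -16899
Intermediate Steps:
Q = 3893
((Q - 1*(-334)) - 29966) + 8840 = ((3893 - 1*(-334)) - 29966) + 8840 = ((3893 + 334) - 29966) + 8840 = (4227 - 29966) + 8840 = -25739 + 8840 = -16899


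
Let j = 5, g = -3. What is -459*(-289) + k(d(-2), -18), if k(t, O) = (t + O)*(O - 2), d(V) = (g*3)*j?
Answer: 133911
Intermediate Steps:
d(V) = -45 (d(V) = -3*3*5 = -9*5 = -45)
k(t, O) = (-2 + O)*(O + t) (k(t, O) = (O + t)*(-2 + O) = (-2 + O)*(O + t))
-459*(-289) + k(d(-2), -18) = -459*(-289) + ((-18)² - 2*(-18) - 2*(-45) - 18*(-45)) = 132651 + (324 + 36 + 90 + 810) = 132651 + 1260 = 133911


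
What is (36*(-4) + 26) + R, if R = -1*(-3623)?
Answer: 3505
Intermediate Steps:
R = 3623
(36*(-4) + 26) + R = (36*(-4) + 26) + 3623 = (-144 + 26) + 3623 = -118 + 3623 = 3505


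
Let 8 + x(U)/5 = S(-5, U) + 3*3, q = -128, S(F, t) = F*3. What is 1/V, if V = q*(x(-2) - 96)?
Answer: 1/21248 ≈ 4.7063e-5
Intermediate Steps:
S(F, t) = 3*F
x(U) = -70 (x(U) = -40 + 5*(3*(-5) + 3*3) = -40 + 5*(-15 + 9) = -40 + 5*(-6) = -40 - 30 = -70)
V = 21248 (V = -128*(-70 - 96) = -128*(-166) = 21248)
1/V = 1/21248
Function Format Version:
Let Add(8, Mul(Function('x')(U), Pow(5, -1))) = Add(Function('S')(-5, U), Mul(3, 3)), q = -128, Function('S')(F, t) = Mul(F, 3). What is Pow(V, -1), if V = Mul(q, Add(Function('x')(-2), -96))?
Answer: Rational(1, 21248) ≈ 4.7063e-5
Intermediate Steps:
Function('S')(F, t) = Mul(3, F)
Function('x')(U) = -70 (Function('x')(U) = Add(-40, Mul(5, Add(Mul(3, -5), Mul(3, 3)))) = Add(-40, Mul(5, Add(-15, 9))) = Add(-40, Mul(5, -6)) = Add(-40, -30) = -70)
V = 21248 (V = Mul(-128, Add(-70, -96)) = Mul(-128, -166) = 21248)
Pow(V, -1) = Pow(21248, -1) = Rational(1, 21248)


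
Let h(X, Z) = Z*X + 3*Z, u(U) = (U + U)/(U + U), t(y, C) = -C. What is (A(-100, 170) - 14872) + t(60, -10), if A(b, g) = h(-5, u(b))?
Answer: -14864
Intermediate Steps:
u(U) = 1 (u(U) = (2*U)/((2*U)) = (2*U)*(1/(2*U)) = 1)
h(X, Z) = 3*Z + X*Z (h(X, Z) = X*Z + 3*Z = 3*Z + X*Z)
A(b, g) = -2 (A(b, g) = 1*(3 - 5) = 1*(-2) = -2)
(A(-100, 170) - 14872) + t(60, -10) = (-2 - 14872) - 1*(-10) = -14874 + 10 = -14864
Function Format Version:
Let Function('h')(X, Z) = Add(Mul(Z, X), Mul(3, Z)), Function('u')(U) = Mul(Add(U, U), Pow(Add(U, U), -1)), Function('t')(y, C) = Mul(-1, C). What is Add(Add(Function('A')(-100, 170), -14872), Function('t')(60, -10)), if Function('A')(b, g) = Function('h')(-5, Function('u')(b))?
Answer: -14864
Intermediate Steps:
Function('u')(U) = 1 (Function('u')(U) = Mul(Mul(2, U), Pow(Mul(2, U), -1)) = Mul(Mul(2, U), Mul(Rational(1, 2), Pow(U, -1))) = 1)
Function('h')(X, Z) = Add(Mul(3, Z), Mul(X, Z)) (Function('h')(X, Z) = Add(Mul(X, Z), Mul(3, Z)) = Add(Mul(3, Z), Mul(X, Z)))
Function('A')(b, g) = -2 (Function('A')(b, g) = Mul(1, Add(3, -5)) = Mul(1, -2) = -2)
Add(Add(Function('A')(-100, 170), -14872), Function('t')(60, -10)) = Add(Add(-2, -14872), Mul(-1, -10)) = Add(-14874, 10) = -14864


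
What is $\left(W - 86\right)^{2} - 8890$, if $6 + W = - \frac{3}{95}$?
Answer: $- \frac{3792201}{9025} \approx -420.19$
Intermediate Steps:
$W = - \frac{573}{95}$ ($W = -6 - \frac{3}{95} = - \frac{573}{95} \approx -6.0316$)
$\left(W - 86\right)^{2} - 8890 = \left(- \frac{573}{95} - 86\right)^{2} - 8890 = \left(- \frac{8743}{95}\right)^{2} - 8890 = \frac{76440049}{9025} - 8890 = - \frac{3792201}{9025}$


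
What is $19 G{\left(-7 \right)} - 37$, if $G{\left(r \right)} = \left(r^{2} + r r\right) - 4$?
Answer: $1749$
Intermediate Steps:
$G{\left(r \right)} = -4 + 2 r^{2}$ ($G{\left(r \right)} = \left(r^{2} + r^{2}\right) - 4 = 2 r^{2} - 4 = -4 + 2 r^{2}$)
$19 G{\left(-7 \right)} - 37 = 19 \left(-4 + 2 \left(-7\right)^{2}\right) - 37 = 19 \left(-4 + 2 \cdot 49\right) - 37 = 19 \left(-4 + 98\right) - 37 = 19 \cdot 94 - 37 = 1786 - 37 = 1749$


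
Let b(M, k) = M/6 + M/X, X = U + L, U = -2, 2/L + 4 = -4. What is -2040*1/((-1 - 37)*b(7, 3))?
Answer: -3672/133 ≈ -27.609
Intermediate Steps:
L = -¼ (L = 2/(-4 - 4) = 2/(-8) = 2*(-⅛) = -¼ ≈ -0.25000)
X = -9/4 (X = -2 - ¼ = -9/4 ≈ -2.2500)
b(M, k) = -5*M/18 (b(M, k) = M/6 + M/(-9/4) = M*(⅙) + M*(-4/9) = M/6 - 4*M/9 = -5*M/18)
-2040*1/((-1 - 37)*b(7, 3)) = -2040*(-18/(35*(-1 - 37))) = -2040/((-35/18*(-38))) = -2040/665/9 = -2040*9/665 = -3672/133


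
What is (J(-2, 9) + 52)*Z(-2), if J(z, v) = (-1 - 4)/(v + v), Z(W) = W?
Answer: -931/9 ≈ -103.44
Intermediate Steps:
J(z, v) = -5/(2*v) (J(z, v) = -5*1/(2*v) = -5/(2*v))
(J(-2, 9) + 52)*Z(-2) = (-5/2/9 + 52)*(-2) = (-5/2*1/9 + 52)*(-2) = (-5/18 + 52)*(-2) = (931/18)*(-2) = -931/9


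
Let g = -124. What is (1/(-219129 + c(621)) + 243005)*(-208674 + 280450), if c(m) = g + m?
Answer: 476670419694548/27329 ≈ 1.7442e+10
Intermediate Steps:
c(m) = -124 + m
(1/(-219129 + c(621)) + 243005)*(-208674 + 280450) = (1/(-219129 + (-124 + 621)) + 243005)*(-208674 + 280450) = (1/(-219129 + 497) + 243005)*71776 = (1/(-218632) + 243005)*71776 = (-1/218632 + 243005)*71776 = (53128669159/218632)*71776 = 476670419694548/27329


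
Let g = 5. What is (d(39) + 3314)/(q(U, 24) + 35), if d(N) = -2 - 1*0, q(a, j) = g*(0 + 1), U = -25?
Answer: 414/5 ≈ 82.800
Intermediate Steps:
q(a, j) = 5 (q(a, j) = 5*(0 + 1) = 5*1 = 5)
d(N) = -2 (d(N) = -2 + 0 = -2)
(d(39) + 3314)/(q(U, 24) + 35) = (-2 + 3314)/(5 + 35) = 3312/40 = 3312*(1/40) = 414/5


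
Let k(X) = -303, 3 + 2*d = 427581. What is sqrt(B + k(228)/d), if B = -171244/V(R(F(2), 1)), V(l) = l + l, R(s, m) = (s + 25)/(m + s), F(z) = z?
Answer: I*sqrt(434824128378185)/213789 ≈ 97.537*I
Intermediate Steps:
d = 213789 (d = -3/2 + (1/2)*427581 = -3/2 + 427581/2 = 213789)
R(s, m) = (25 + s)/(m + s)
V(l) = 2*l
B = -85622/9 (B = -171244*(1 + 2)/(2*(25 + 2)) = -171244/(2*(27/3)) = -171244/(2*((1/3)*27)) = -171244/(2*9) = -171244/18 = -171244*1/18 = -85622/9 ≈ -9513.6)
sqrt(B + k(228)/d) = sqrt(-85622/9 - 303/213789) = sqrt(-85622/9 - 303*1/213789) = sqrt(-85622/9 - 101/71263) = sqrt(-6101681495/641367) = I*sqrt(434824128378185)/213789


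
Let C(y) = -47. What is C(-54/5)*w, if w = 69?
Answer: -3243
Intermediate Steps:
C(-54/5)*w = -47*69 = -3243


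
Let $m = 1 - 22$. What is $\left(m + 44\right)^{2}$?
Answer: $529$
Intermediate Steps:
$m = -21$ ($m = 1 - 22 = -21$)
$\left(m + 44\right)^{2} = \left(-21 + 44\right)^{2} = 23^{2} = 529$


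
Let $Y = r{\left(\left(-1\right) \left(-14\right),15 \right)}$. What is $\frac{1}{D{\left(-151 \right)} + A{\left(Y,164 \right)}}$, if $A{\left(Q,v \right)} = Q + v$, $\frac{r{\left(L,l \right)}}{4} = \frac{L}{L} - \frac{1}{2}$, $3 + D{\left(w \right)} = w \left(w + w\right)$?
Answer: $\frac{1}{45765} \approx 2.1851 \cdot 10^{-5}$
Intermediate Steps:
$D{\left(w \right)} = -3 + 2 w^{2}$ ($D{\left(w \right)} = -3 + w \left(w + w\right) = -3 + w 2 w = -3 + 2 w^{2}$)
$r{\left(L,l \right)} = 2$ ($r{\left(L,l \right)} = 4 \left(\frac{L}{L} - \frac{1}{2}\right) = 4 \left(1 - \frac{1}{2}\right) = 4 \cdot \frac{1}{2} = 2$)
$Y = 2$
$\frac{1}{D{\left(-151 \right)} + A{\left(Y,164 \right)}} = \frac{1}{\left(-3 + 2 \left(-151\right)^{2}\right) + \left(2 + 164\right)} = \frac{1}{\left(-3 + 2 \cdot 22801\right) + 166} = \frac{1}{\left(-3 + 45602\right) + 166} = \frac{1}{45599 + 166} = \frac{1}{45765}$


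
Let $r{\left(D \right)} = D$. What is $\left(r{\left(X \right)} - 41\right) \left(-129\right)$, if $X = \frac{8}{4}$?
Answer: $5031$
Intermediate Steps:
$X = 2$ ($X = 8 \cdot \frac{1}{4} = 2$)
$\left(r{\left(X \right)} - 41\right) \left(-129\right) = \left(2 - 41\right) \left(-129\right) = \left(-39\right) \left(-129\right) = 5031$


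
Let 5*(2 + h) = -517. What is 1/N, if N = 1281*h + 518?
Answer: -5/672497 ≈ -7.4350e-6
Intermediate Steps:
h = -527/5 (h = -2 + (⅕)*(-517) = -2 - 517/5 = -527/5 ≈ -105.40)
N = -672497/5 (N = 1281*(-527/5) + 518 = -675087/5 + 518 = -672497/5 ≈ -1.3450e+5)
1/N = 1/(-672497/5) = -5/672497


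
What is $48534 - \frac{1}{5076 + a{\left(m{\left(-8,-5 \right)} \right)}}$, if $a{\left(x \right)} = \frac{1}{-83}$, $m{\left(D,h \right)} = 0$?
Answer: $\frac{20447713855}{421307} \approx 48534.0$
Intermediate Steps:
$a{\left(x \right)} = - \frac{1}{83}$
$48534 - \frac{1}{5076 + a{\left(m{\left(-8,-5 \right)} \right)}} = 48534 - \frac{1}{5076 - \frac{1}{83}} = 48534 - \frac{1}{\frac{421307}{83}} = 48534 - \frac{83}{421307} = \frac{20447713855}{421307}$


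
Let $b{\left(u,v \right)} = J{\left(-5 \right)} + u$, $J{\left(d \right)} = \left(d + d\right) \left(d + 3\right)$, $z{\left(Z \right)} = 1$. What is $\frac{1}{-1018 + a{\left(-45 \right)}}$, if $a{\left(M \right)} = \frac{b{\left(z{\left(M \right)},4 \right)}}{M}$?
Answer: $- \frac{15}{15277} \approx -0.00098187$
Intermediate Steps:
$J{\left(d \right)} = 2 d \left(3 + d\right)$
$b{\left(u,v \right)} = 20 + u$ ($b{\left(u,v \right)} = 2 \left(-5\right) \left(3 - 5\right) + u = 2 \left(-5\right) \left(-2\right) + u = 20 + u$)
$a{\left(M \right)} = \frac{21}{M}$ ($a{\left(M \right)} = \frac{20 + 1}{M} = \frac{21}{M}$)
$\frac{1}{-1018 + a{\left(-45 \right)}} = \frac{1}{-1018 + \frac{21}{-45}} = \frac{1}{-1018 + 21 \left(- \frac{1}{45}\right)} = \frac{1}{-1018 - \frac{7}{15}} = \frac{1}{- \frac{15277}{15}} = - \frac{15}{15277}$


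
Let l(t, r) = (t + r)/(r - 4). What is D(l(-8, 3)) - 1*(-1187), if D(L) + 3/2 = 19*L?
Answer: 2561/2 ≈ 1280.5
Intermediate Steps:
l(t, r) = (r + t)/(-4 + r)
D(L) = -3/2 + 19*L
D(l(-8, 3)) - 1*(-1187) = (-3/2 + 19*((3 - 8)/(-4 + 3))) - 1*(-1187) = (-3/2 + 19*(-5/(-1))) + 1187 = (-3/2 + 19*(-1*(-5))) + 1187 = (-3/2 + 19*5) + 1187 = (-3/2 + 95) + 1187 = 187/2 + 1187 = 2561/2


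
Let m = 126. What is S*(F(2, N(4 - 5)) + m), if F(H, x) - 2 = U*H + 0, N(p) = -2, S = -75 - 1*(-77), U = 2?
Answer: 264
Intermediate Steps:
S = 2 (S = -75 + 77 = 2)
F(H, x) = 2 + 2*H (F(H, x) = 2 + (2*H + 0) = 2 + 2*H)
S*(F(2, N(4 - 5)) + m) = 2*((2 + 2*2) + 126) = 2*((2 + 4) + 126) = 2*(6 + 126) = 2*132 = 264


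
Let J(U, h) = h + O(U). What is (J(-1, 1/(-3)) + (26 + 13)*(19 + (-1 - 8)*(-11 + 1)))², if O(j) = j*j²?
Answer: 162537001/9 ≈ 1.8060e+7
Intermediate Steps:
O(j) = j³
J(U, h) = h + U³
(J(-1, 1/(-3)) + (26 + 13)*(19 + (-1 - 8)*(-11 + 1)))² = ((1/(-3) + (-1)³) + (26 + 13)*(19 + (-1 - 8)*(-11 + 1)))² = ((-⅓ - 1) + 39*(19 - 9*(-10)))² = (-4/3 + 39*(19 + 90))² = (-4/3 + 39*109)² = (-4/3 + 4251)² = (12749/3)² = 162537001/9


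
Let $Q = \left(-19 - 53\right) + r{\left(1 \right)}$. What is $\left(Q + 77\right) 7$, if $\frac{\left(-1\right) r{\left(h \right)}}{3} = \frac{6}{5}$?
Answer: $\frac{49}{5} \approx 9.8$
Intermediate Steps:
$r{\left(h \right)} = - \frac{18}{5}$ ($r{\left(h \right)} = - 3 \cdot \frac{6}{5} = - 3 \cdot 6 \cdot \frac{1}{5} = \left(-3\right) \frac{6}{5} = - \frac{18}{5}$)
$Q = - \frac{378}{5}$ ($Q = \left(-19 - 53\right) - \frac{18}{5} = -72 - \frac{18}{5} = - \frac{378}{5} \approx -75.6$)
$\left(Q + 77\right) 7 = \left(- \frac{378}{5} + 77\right) 7 = \frac{7}{5} \cdot 7 = \frac{49}{5}$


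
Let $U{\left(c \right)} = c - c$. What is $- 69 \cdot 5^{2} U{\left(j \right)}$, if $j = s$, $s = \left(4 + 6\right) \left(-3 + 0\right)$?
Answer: $0$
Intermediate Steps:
$s = -30$ ($s = 10 \left(-3\right) = -30$)
$j = -30$
$U{\left(c \right)} = 0$
$- 69 \cdot 5^{2} U{\left(j \right)} = - 69 \cdot 5^{2} \cdot 0 = \left(-69\right) 25 \cdot 0 = \left(-1725\right) 0 = 0$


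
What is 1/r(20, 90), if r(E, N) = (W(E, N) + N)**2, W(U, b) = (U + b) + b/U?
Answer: 4/167281 ≈ 2.3912e-5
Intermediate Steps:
W(U, b) = U + b + b/U
r(E, N) = (E + 2*N + N/E)**2 (r(E, N) = ((E + N + N/E) + N)**2 = (E + 2*N + N/E)**2)
1/r(20, 90) = 1/((90 + 20*90 + 20*(20 + 90))**2/20**2) = 1/((90 + 1800 + 20*110)**2/400) = 1/((90 + 1800 + 2200)**2/400) = 1/((1/400)*4090**2) = 1/((1/400)*16728100) = 1/(167281/4) = 4/167281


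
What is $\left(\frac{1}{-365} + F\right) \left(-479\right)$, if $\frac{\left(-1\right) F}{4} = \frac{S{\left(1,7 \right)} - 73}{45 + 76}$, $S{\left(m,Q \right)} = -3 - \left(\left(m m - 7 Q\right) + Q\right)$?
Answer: $- \frac{24418941}{44165} \approx -552.9$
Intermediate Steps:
$S{\left(m,Q \right)} = -3 - m^{2} + 6 Q$ ($S{\left(m,Q \right)} = -3 - \left(\left(m^{2} - 7 Q\right) + Q\right) = -3 - \left(m^{2} - 6 Q\right) = -3 + \left(- m^{2} + 6 Q\right) = -3 - m^{2} + 6 Q$)
$F = \frac{140}{121}$ ($F = - 4 \frac{\left(-3 - 1^{2} + 6 \cdot 7\right) - 73}{45 + 76} = - 4 \frac{\left(-3 - 1 + 42\right) - 73}{121} = - 4 \left(\left(-3 - 1 + 42\right) - 73\right) \frac{1}{121} = - 4 \left(38 - 73\right) \frac{1}{121} = - 4 \left(\left(-35\right) \frac{1}{121}\right) = \left(-4\right) \left(- \frac{35}{121}\right) = \frac{140}{121} \approx 1.157$)
$\left(\frac{1}{-365} + F\right) \left(-479\right) = \left(\frac{1}{-365} + \frac{140}{121}\right) \left(-479\right) = \left(- \frac{1}{365} + \frac{140}{121}\right) \left(-479\right) = \frac{50979}{44165} \left(-479\right) = - \frac{24418941}{44165}$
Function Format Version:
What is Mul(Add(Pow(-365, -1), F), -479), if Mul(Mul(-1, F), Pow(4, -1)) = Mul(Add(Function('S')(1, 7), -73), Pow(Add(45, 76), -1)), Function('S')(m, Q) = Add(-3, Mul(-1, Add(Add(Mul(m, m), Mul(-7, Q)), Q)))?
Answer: Rational(-24418941, 44165) ≈ -552.90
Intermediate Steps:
Function('S')(m, Q) = Add(-3, Mul(-1, Pow(m, 2)), Mul(6, Q)) (Function('S')(m, Q) = Add(-3, Mul(-1, Add(Add(Pow(m, 2), Mul(-7, Q)), Q))) = Add(-3, Mul(-1, Add(Pow(m, 2), Mul(-6, Q)))) = Add(-3, Add(Mul(-1, Pow(m, 2)), Mul(6, Q))) = Add(-3, Mul(-1, Pow(m, 2)), Mul(6, Q)))
F = Rational(140, 121) (F = Mul(-4, Mul(Add(Add(-3, Mul(-1, Pow(1, 2)), Mul(6, 7)), -73), Pow(Add(45, 76), -1))) = Mul(-4, Mul(Add(Add(-3, Mul(-1, 1), 42), -73), Pow(121, -1))) = Mul(-4, Mul(Add(Add(-3, -1, 42), -73), Rational(1, 121))) = Mul(-4, Mul(Add(38, -73), Rational(1, 121))) = Mul(-4, Mul(-35, Rational(1, 121))) = Mul(-4, Rational(-35, 121)) = Rational(140, 121) ≈ 1.1570)
Mul(Add(Pow(-365, -1), F), -479) = Mul(Add(Pow(-365, -1), Rational(140, 121)), -479) = Mul(Add(Rational(-1, 365), Rational(140, 121)), -479) = Mul(Rational(50979, 44165), -479) = Rational(-24418941, 44165)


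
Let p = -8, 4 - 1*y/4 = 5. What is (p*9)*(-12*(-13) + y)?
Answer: -10944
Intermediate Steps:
y = -4 (y = 16 - 4*5 = 16 - 20 = -4)
(p*9)*(-12*(-13) + y) = (-8*9)*(-12*(-13) - 4) = -72*(156 - 4) = -72*152 = -10944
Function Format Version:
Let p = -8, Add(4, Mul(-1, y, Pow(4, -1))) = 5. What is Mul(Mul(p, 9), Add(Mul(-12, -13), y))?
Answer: -10944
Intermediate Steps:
y = -4 (y = Add(16, Mul(-4, 5)) = Add(16, -20) = -4)
Mul(Mul(p, 9), Add(Mul(-12, -13), y)) = Mul(Mul(-8, 9), Add(Mul(-12, -13), -4)) = Mul(-72, Add(156, -4)) = Mul(-72, 152) = -10944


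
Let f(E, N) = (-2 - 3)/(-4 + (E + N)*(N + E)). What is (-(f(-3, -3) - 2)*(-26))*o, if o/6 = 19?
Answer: -51129/8 ≈ -6391.1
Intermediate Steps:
o = 114 (o = 6*19 = 114)
f(E, N) = -5/(-4 + (E + N)**2) (f(E, N) = -5/(-4 + (E + N)*(E + N)) = -5/(-4 + (E + N)**2))
(-(f(-3, -3) - 2)*(-26))*o = (-(-5/(-4 + (-3 - 3)**2) - 2)*(-26))*114 = (-(-5/(-4 + (-6)**2) - 2)*(-26))*114 = (-(-5/(-4 + 36) - 2)*(-26))*114 = (-(-5/32 - 2)*(-26))*114 = (-1*(-69/32)*(-26))*114 = ((69/32)*(-26))*114 = -897/16*114 = -51129/8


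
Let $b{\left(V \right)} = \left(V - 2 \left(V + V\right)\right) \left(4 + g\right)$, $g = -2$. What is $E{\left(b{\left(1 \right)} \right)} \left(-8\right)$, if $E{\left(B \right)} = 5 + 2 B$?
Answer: $56$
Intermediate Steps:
$b{\left(V \right)} = - 6 V$ ($b{\left(V \right)} = \left(V - 2 \left(V + V\right)\right) \left(4 - 2\right) = \left(V - 2 \cdot 2 V\right) 2 = \left(V - 4 V\right) 2 = - 3 V 2 = - 6 V$)
$E{\left(b{\left(1 \right)} \right)} \left(-8\right) = \left(5 + 2 \left(\left(-6\right) 1\right)\right) \left(-8\right) = \left(5 + 2 \left(-6\right)\right) \left(-8\right) = \left(5 - 12\right) \left(-8\right) = \left(-7\right) \left(-8\right) = 56$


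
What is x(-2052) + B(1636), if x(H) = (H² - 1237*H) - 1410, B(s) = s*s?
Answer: 9424114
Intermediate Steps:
B(s) = s²
x(H) = -1410 + H² - 1237*H
x(-2052) + B(1636) = (-1410 + (-2052)² - 1237*(-2052)) + 1636² = (-1410 + 4210704 + 2538324) + 2676496 = 6747618 + 2676496 = 9424114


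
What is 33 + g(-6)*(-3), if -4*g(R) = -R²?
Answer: 6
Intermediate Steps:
g(R) = R²/4 (g(R) = -(-1)*R²/4 = R²/4)
33 + g(-6)*(-3) = 33 + ((¼)*(-6)²)*(-3) = 33 + ((¼)*36)*(-3) = 33 + 9*(-3) = 33 - 27 = 6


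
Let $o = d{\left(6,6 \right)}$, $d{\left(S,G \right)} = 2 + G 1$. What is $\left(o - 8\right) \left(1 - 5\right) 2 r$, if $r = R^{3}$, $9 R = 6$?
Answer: $0$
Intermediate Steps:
$R = \frac{2}{3}$ ($R = \frac{1}{9} \cdot 6 = \frac{2}{3} \approx 0.66667$)
$d{\left(S,G \right)} = 2 + G$
$o = 8$ ($o = 2 + 6 = 8$)
$r = \frac{8}{27}$ ($r = \left(\frac{2}{3}\right)^{3} = \frac{8}{27} \approx 0.2963$)
$\left(o - 8\right) \left(1 - 5\right) 2 r = \left(8 - 8\right) \left(1 - 5\right) 2 \cdot \frac{8}{27} = 0 \left(\left(-4\right) 2\right) \frac{8}{27} = 0 \left(-8\right) \frac{8}{27} = 0 \cdot \frac{8}{27} = 0$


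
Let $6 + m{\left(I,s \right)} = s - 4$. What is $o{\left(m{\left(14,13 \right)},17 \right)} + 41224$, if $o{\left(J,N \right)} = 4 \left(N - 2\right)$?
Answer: $41284$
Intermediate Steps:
$m{\left(I,s \right)} = -10 + s$ ($m{\left(I,s \right)} = -6 + \left(s - 4\right) = -6 + \left(-4 + s\right) = -10 + s$)
$o{\left(J,N \right)} = -8 + 4 N$ ($o{\left(J,N \right)} = 4 \left(-2 + N\right) = -8 + 4 N$)
$o{\left(m{\left(14,13 \right)},17 \right)} + 41224 = \left(-8 + 4 \cdot 17\right) + 41224 = \left(-8 + 68\right) + 41224 = 60 + 41224 = 41284$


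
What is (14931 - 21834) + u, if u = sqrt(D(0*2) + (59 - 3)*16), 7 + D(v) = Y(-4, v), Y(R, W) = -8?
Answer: -6903 + sqrt(881) ≈ -6873.3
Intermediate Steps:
D(v) = -15 (D(v) = -7 - 8 = -15)
u = sqrt(881) (u = sqrt(-15 + (59 - 3)*16) = sqrt(-15 + 56*16) = sqrt(-15 + 896) = sqrt(881) ≈ 29.682)
(14931 - 21834) + u = (14931 - 21834) + sqrt(881) = -6903 + sqrt(881)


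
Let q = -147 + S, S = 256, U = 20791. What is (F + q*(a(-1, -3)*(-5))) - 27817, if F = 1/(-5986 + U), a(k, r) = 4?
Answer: -444105584/14805 ≈ -29997.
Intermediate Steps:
q = 109 (q = -147 + 256 = 109)
F = 1/14805 (F = 1/(-5986 + 20791) = 1/14805 ≈ 6.7545e-5)
(F + q*(a(-1, -3)*(-5))) - 27817 = (1/14805 + 109*(4*(-5))) - 27817 = (1/14805 + 109*(-20)) - 27817 = (1/14805 - 2180) - 27817 = -32274899/14805 - 27817 = -444105584/14805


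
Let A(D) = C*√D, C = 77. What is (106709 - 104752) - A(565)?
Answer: 1957 - 77*√565 ≈ 126.73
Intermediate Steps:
A(D) = 77*√D
(106709 - 104752) - A(565) = (106709 - 104752) - 77*√565 = 1957 - 77*√565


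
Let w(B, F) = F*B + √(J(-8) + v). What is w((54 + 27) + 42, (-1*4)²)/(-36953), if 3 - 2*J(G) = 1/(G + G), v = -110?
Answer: -1968/36953 - I*√6942/295624 ≈ -0.053257 - 0.00028184*I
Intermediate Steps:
J(G) = 3/2 - 1/(4*G) (J(G) = 3/2 - 1/(2*(G + G)) = 3/2 - 1/(2*G)/2 = 3/2 - 1/(4*G))
w(B, F) = B*F + I*√6942/8 (w(B, F) = F*B + √((¼)*(-1 + 6*(-8))/(-8) - 110) = B*F + √((¼)*(-⅛)*(-1 - 48) - 110) = B*F + √((¼)*(-⅛)*(-49) - 110) = B*F + √(49/32 - 110) = B*F + √(-3471/32) = B*F + I*√6942/8)
w((54 + 27) + 42, (-1*4)²)/(-36953) = (((54 + 27) + 42)*(-1*4)² + I*√6942/8)/(-36953) = ((81 + 42)*(-4)² + I*√6942/8)*(-1/36953) = (123*16 + I*√6942/8)*(-1/36953) = (1968 + I*√6942/8)*(-1/36953) = -1968/36953 - I*√6942/295624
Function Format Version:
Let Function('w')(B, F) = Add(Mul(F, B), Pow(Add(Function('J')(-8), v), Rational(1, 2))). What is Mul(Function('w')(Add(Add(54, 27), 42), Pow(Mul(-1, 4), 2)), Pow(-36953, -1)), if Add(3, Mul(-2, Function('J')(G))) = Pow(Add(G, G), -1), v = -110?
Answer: Add(Rational(-1968, 36953), Mul(Rational(-1, 295624), I, Pow(6942, Rational(1, 2)))) ≈ Add(-0.053257, Mul(-0.00028184, I))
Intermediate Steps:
Function('J')(G) = Add(Rational(3, 2), Mul(Rational(-1, 4), Pow(G, -1))) (Function('J')(G) = Add(Rational(3, 2), Mul(Rational(-1, 2), Pow(Add(G, G), -1))) = Add(Rational(3, 2), Mul(Rational(-1, 2), Pow(Mul(2, G), -1))) = Add(Rational(3, 2), Mul(Rational(-1, 2), Mul(Rational(1, 2), Pow(G, -1)))) = Add(Rational(3, 2), Mul(Rational(-1, 4), Pow(G, -1))))
Function('w')(B, F) = Add(Mul(B, F), Mul(Rational(1, 8), I, Pow(6942, Rational(1, 2)))) (Function('w')(B, F) = Add(Mul(F, B), Pow(Add(Mul(Rational(1, 4), Pow(-8, -1), Add(-1, Mul(6, -8))), -110), Rational(1, 2))) = Add(Mul(B, F), Pow(Add(Mul(Rational(1, 4), Rational(-1, 8), Add(-1, -48)), -110), Rational(1, 2))) = Add(Mul(B, F), Pow(Add(Mul(Rational(1, 4), Rational(-1, 8), -49), -110), Rational(1, 2))) = Add(Mul(B, F), Pow(Add(Rational(49, 32), -110), Rational(1, 2))) = Add(Mul(B, F), Pow(Rational(-3471, 32), Rational(1, 2))) = Add(Mul(B, F), Mul(Rational(1, 8), I, Pow(6942, Rational(1, 2)))))
Mul(Function('w')(Add(Add(54, 27), 42), Pow(Mul(-1, 4), 2)), Pow(-36953, -1)) = Mul(Add(Mul(Add(Add(54, 27), 42), Pow(Mul(-1, 4), 2)), Mul(Rational(1, 8), I, Pow(6942, Rational(1, 2)))), Pow(-36953, -1)) = Mul(Add(Mul(Add(81, 42), Pow(-4, 2)), Mul(Rational(1, 8), I, Pow(6942, Rational(1, 2)))), Rational(-1, 36953)) = Mul(Add(Mul(123, 16), Mul(Rational(1, 8), I, Pow(6942, Rational(1, 2)))), Rational(-1, 36953)) = Mul(Add(1968, Mul(Rational(1, 8), I, Pow(6942, Rational(1, 2)))), Rational(-1, 36953)) = Add(Rational(-1968, 36953), Mul(Rational(-1, 295624), I, Pow(6942, Rational(1, 2))))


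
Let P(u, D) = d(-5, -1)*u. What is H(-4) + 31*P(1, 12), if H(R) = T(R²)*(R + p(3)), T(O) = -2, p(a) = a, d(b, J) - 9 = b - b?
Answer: 281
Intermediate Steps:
d(b, J) = 9 (d(b, J) = 9 + (b - b) = 9 + 0 = 9)
P(u, D) = 9*u
H(R) = -6 - 2*R (H(R) = -2*(R + 3) = -2*(3 + R) = -6 - 2*R)
H(-4) + 31*P(1, 12) = (-6 - 2*(-4)) + 31*(9*1) = (-6 + 8) + 31*9 = 2 + 279 = 281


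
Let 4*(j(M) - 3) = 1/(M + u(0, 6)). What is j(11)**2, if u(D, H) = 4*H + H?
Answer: 243049/26896 ≈ 9.0366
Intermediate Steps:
u(D, H) = 5*H
j(M) = 3 + 1/(4*(30 + M)) (j(M) = 3 + 1/(4*(M + 5*6)) = 3 + 1/(4*(M + 30)) = 3 + 1/(4*(30 + M)))
j(11)**2 = ((361 + 12*11)/(4*(30 + 11)))**2 = ((1/4)*(361 + 132)/41)**2 = ((1/4)*(1/41)*493)**2 = (493/164)**2 = 243049/26896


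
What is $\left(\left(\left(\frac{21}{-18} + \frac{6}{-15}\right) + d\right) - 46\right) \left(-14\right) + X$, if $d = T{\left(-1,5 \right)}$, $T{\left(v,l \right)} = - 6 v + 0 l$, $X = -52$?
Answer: $\frac{7949}{15} \approx 529.93$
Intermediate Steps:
$T{\left(v,l \right)} = - 6 v$ ($T{\left(v,l \right)} = - 6 v + 0 = - 6 v$)
$d = 6$ ($d = \left(-6\right) \left(-1\right) = 6$)
$\left(\left(\left(\frac{21}{-18} + \frac{6}{-15}\right) + d\right) - 46\right) \left(-14\right) + X = \left(\left(\left(\frac{21}{-18} + \frac{6}{-15}\right) + 6\right) - 46\right) \left(-14\right) - 52 = \left(\left(\left(21 \left(- \frac{1}{18}\right) + 6 \left(- \frac{1}{15}\right)\right) + 6\right) - 46\right) \left(-14\right) - 52 = \left(\left(\left(- \frac{7}{6} - \frac{2}{5}\right) + 6\right) - 46\right) \left(-14\right) - 52 = \left(\left(- \frac{47}{30} + 6\right) - 46\right) \left(-14\right) - 52 = \left(\frac{133}{30} - 46\right) \left(-14\right) - 52 = \left(- \frac{1247}{30}\right) \left(-14\right) - 52 = \frac{8729}{15} - 52 = \frac{7949}{15}$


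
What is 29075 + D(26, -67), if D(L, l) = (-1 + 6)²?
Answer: 29100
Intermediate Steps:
D(L, l) = 25 (D(L, l) = 5² = 25)
29075 + D(26, -67) = 29075 + 25 = 29100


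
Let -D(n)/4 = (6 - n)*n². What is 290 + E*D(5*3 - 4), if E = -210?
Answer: -507910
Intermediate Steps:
D(n) = -4*n²*(6 - n) (D(n) = -4*(6 - n)*n² = -4*n²*(6 - n))
290 + E*D(5*3 - 4) = 290 - 840*(5*3 - 4)²*(-6 + (5*3 - 4)) = 290 - 840*(15 - 4)²*(-6 + (15 - 4)) = 290 - 840*11²*(-6 + 11) = 290 - 840*121*5 = 290 - 210*2420 = 290 - 508200 = -507910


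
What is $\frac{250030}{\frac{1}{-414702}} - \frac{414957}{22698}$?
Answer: $- \frac{784502962198279}{7566} \approx -1.0369 \cdot 10^{11}$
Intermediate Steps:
$\frac{250030}{\frac{1}{-414702}} - \frac{414957}{22698} = \frac{250030}{- \frac{1}{414702}} - \frac{138319}{7566} = 250030 \left(-414702\right) - \frac{138319}{7566} = -103687941060 - \frac{138319}{7566} = - \frac{784502962198279}{7566}$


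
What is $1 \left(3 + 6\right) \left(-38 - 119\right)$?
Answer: $-1413$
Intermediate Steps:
$1 \left(3 + 6\right) \left(-38 - 119\right) = 1 \cdot 9 \left(-157\right) = 9 \left(-157\right) = -1413$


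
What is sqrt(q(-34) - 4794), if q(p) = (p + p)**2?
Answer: I*sqrt(170) ≈ 13.038*I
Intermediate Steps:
q(p) = 4*p**2 (q(p) = (2*p)**2 = 4*p**2)
sqrt(q(-34) - 4794) = sqrt(4*(-34)**2 - 4794) = sqrt(4*1156 - 4794) = sqrt(4624 - 4794) = sqrt(-170) = I*sqrt(170)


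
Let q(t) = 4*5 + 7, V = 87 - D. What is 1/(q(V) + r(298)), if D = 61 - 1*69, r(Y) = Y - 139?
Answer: 1/186 ≈ 0.0053763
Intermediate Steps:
r(Y) = -139 + Y
D = -8 (D = 61 - 69 = -8)
V = 95 (V = 87 - 1*(-8) = 87 + 8 = 95)
q(t) = 27 (q(t) = 20 + 7 = 27)
1/(q(V) + r(298)) = 1/(27 + (-139 + 298)) = 1/(27 + 159) = 1/186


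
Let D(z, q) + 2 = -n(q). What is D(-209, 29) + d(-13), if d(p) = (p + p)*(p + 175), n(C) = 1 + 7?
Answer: -4222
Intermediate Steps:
n(C) = 8
d(p) = 2*p*(175 + p) (d(p) = (2*p)*(175 + p) = 2*p*(175 + p))
D(z, q) = -10 (D(z, q) = -2 - 1*8 = -2 - 8 = -10)
D(-209, 29) + d(-13) = -10 + 2*(-13)*(175 - 13) = -10 + 2*(-13)*162 = -10 - 4212 = -4222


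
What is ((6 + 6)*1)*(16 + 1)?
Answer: 204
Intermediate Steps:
((6 + 6)*1)*(16 + 1) = (12*1)*17 = 12*17 = 204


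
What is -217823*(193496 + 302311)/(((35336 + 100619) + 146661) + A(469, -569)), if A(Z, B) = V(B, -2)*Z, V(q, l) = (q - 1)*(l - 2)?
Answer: -107998168161/1351936 ≈ -79884.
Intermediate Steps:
V(q, l) = (-1 + q)*(-2 + l)
A(Z, B) = Z*(4 - 4*B) (A(Z, B) = (2 - 1*(-2) - 2*B - 2*B)*Z = (2 + 2 - 2*B - 2*B)*Z = (4 - 4*B)*Z = Z*(4 - 4*B))
-217823*(193496 + 302311)/(((35336 + 100619) + 146661) + A(469, -569)) = -217823*(193496 + 302311)/(((35336 + 100619) + 146661) + 4*469*(1 - 1*(-569))) = -217823*495807/((135955 + 146661) + 4*469*(1 + 569)) = -217823*495807/(282616 + 4*469*570) = -217823*495807/(282616 + 1069320) = -217823/(1351936*(1/495807)) = -217823/1351936/495807 = -217823*495807/1351936 = -107998168161/1351936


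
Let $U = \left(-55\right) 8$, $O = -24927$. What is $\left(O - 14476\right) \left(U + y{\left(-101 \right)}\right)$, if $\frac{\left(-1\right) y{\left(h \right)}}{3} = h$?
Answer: $5398211$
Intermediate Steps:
$y{\left(h \right)} = - 3 h$
$U = -440$
$\left(O - 14476\right) \left(U + y{\left(-101 \right)}\right) = \left(-24927 - 14476\right) \left(-440 - -303\right) = - 39403 \left(-440 + 303\right) = \left(-39403\right) \left(-137\right) = 5398211$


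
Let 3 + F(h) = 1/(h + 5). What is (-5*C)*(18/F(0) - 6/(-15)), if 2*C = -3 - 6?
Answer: -1899/14 ≈ -135.64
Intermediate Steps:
F(h) = -3 + 1/(5 + h) (F(h) = -3 + 1/(h + 5) = -3 + 1/(5 + h))
C = -9/2 (C = (-3 - 6)/2 = (1/2)*(-9) = -9/2 ≈ -4.5000)
(-5*C)*(18/F(0) - 6/(-15)) = (-5*(-9/2))*(18/(((-14 - 3*0)/(5 + 0))) - 6/(-15)) = 45*(18/(((-14 + 0)/5)) - 6*(-1/15))/2 = 45*(18/(((1/5)*(-14))) + 2/5)/2 = 45*(18/(-14/5) + 2/5)/2 = 45*(18*(-5/14) + 2/5)/2 = 45*(-45/7 + 2/5)/2 = (45/2)*(-211/35) = -1899/14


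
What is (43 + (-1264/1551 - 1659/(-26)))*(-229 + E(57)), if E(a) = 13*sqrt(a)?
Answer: -978806227/40326 + 4274263*sqrt(57)/3102 ≈ -13869.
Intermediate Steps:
(43 + (-1264/1551 - 1659/(-26)))*(-229 + E(57)) = (43 + (-1264/1551 - 1659/(-26)))*(-229 + 13*sqrt(57)) = (43 + (-1264*1/1551 - 1659*(-1/26)))*(-229 + 13*sqrt(57)) = (43 + (-1264/1551 + 1659/26))*(-229 + 13*sqrt(57)) = (43 + 2540245/40326)*(-229 + 13*sqrt(57)) = 4274263*(-229 + 13*sqrt(57))/40326 = -978806227/40326 + 4274263*sqrt(57)/3102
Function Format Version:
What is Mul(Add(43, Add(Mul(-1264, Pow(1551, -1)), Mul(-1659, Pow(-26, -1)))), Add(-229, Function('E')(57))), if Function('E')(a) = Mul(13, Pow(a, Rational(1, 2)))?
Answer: Add(Rational(-978806227, 40326), Mul(Rational(4274263, 3102), Pow(57, Rational(1, 2)))) ≈ -13869.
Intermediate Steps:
Mul(Add(43, Add(Mul(-1264, Pow(1551, -1)), Mul(-1659, Pow(-26, -1)))), Add(-229, Function('E')(57))) = Mul(Add(43, Add(Mul(-1264, Pow(1551, -1)), Mul(-1659, Pow(-26, -1)))), Add(-229, Mul(13, Pow(57, Rational(1, 2))))) = Mul(Add(43, Add(Mul(-1264, Rational(1, 1551)), Mul(-1659, Rational(-1, 26)))), Add(-229, Mul(13, Pow(57, Rational(1, 2))))) = Mul(Add(43, Add(Rational(-1264, 1551), Rational(1659, 26))), Add(-229, Mul(13, Pow(57, Rational(1, 2))))) = Mul(Add(43, Rational(2540245, 40326)), Add(-229, Mul(13, Pow(57, Rational(1, 2))))) = Mul(Rational(4274263, 40326), Add(-229, Mul(13, Pow(57, Rational(1, 2))))) = Add(Rational(-978806227, 40326), Mul(Rational(4274263, 3102), Pow(57, Rational(1, 2))))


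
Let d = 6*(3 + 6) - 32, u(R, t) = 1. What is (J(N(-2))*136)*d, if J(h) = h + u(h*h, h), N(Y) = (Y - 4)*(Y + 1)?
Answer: 20944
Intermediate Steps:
N(Y) = (1 + Y)*(-4 + Y) (N(Y) = (-4 + Y)*(1 + Y) = (1 + Y)*(-4 + Y))
d = 22 (d = 6*9 - 32 = 54 - 32 = 22)
J(h) = 1 + h (J(h) = h + 1 = 1 + h)
(J(N(-2))*136)*d = ((1 + (-4 + (-2)² - 3*(-2)))*136)*22 = ((1 + (-4 + 4 + 6))*136)*22 = ((1 + 6)*136)*22 = (7*136)*22 = 952*22 = 20944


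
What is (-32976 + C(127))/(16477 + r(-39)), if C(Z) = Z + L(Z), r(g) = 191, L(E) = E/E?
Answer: -8212/4167 ≈ -1.9707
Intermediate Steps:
L(E) = 1
C(Z) = 1 + Z (C(Z) = Z + 1 = 1 + Z)
(-32976 + C(127))/(16477 + r(-39)) = (-32976 + (1 + 127))/(16477 + 191) = (-32976 + 128)/16668 = -32848*1/16668 = -8212/4167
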